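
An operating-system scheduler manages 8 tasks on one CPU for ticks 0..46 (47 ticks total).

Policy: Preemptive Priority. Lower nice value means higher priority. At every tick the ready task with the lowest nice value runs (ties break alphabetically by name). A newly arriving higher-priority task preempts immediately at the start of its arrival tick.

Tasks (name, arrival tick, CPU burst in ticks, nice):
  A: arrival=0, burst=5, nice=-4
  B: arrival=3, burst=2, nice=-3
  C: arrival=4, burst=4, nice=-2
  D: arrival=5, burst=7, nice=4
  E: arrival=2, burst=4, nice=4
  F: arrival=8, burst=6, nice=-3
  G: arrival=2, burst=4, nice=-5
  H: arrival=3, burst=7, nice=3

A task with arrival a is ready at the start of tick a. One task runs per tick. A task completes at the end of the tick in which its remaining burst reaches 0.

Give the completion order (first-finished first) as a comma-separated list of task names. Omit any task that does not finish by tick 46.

completion order = G, A, B, F, C, H, D, E

t=0: ready={A} → run A
t=1: ready={A} → run A
t=2: ready={A,E,G} → run G
t=3: ready={A,B,E,G,H} → run G
t=4: ready={A,B,C,E,G,H} → run G
t=5: ready={A,B,C,D,E,G,H} → run G
t=6: ready={A,B,C,D,E,H} → run A
t=7: ready={A,B,C,D,E,H} → run A
t=8: ready={A,B,C,D,E,F,H} → run A
t=9: ready={B,C,D,E,F,H} → run B
t=10: ready={B,C,D,E,F,H} → run B
t=11: ready={C,D,E,F,H} → run F
t=12: ready={C,D,E,F,H} → run F
t=13: ready={C,D,E,F,H} → run F
t=14: ready={C,D,E,F,H} → run F
t=15: ready={C,D,E,F,H} → run F
t=16: ready={C,D,E,F,H} → run F
t=17: ready={C,D,E,H} → run C
t=18: ready={C,D,E,H} → run C
t=19: ready={C,D,E,H} → run C
t=20: ready={C,D,E,H} → run C
t=21: ready={D,E,H} → run H
t=22: ready={D,E,H} → run H
t=23: ready={D,E,H} → run H
t=24: ready={D,E,H} → run H
t=25: ready={D,E,H} → run H
t=26: ready={D,E,H} → run H
t=27: ready={D,E,H} → run H
t=28: ready={D,E} → run D
t=29: ready={D,E} → run D
t=30: ready={D,E} → run D
t=31: ready={D,E} → run D
t=32: ready={D,E} → run D
t=33: ready={D,E} → run D
t=34: ready={D,E} → run D
t=35: ready={E} → run E
t=36: ready={E} → run E
t=37: ready={E} → run E
t=38: ready={E} → run E
t=39: (idle)
t=40: (idle)
t=41: (idle)
t=42: (idle)
t=43: (idle)
t=44: (idle)
t=45: (idle)
t=46: (idle)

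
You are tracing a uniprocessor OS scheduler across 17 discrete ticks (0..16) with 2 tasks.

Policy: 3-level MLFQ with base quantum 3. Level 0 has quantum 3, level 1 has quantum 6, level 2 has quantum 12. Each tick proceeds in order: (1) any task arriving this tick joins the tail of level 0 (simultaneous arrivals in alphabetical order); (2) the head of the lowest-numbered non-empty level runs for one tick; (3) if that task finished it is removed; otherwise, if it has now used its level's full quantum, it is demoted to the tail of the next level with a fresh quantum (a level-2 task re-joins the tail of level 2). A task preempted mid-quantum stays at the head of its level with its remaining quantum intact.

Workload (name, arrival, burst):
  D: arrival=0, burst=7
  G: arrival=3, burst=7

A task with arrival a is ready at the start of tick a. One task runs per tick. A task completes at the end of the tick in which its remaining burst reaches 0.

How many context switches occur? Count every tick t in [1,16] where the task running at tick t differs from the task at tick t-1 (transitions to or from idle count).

t=0: L0/L1/L2 = D/-/- → run D
t=1: L0/L1/L2 = D/-/- → run D
t=2: L0/L1/L2 = D/-/- → run D
t=3: L0/L1/L2 = G/D/- → run G
t=4: L0/L1/L2 = G/D/- → run G
t=5: L0/L1/L2 = G/D/- → run G
t=6: L0/L1/L2 = -/DG/- → run D
t=7: L0/L1/L2 = -/DG/- → run D
t=8: L0/L1/L2 = -/DG/- → run D
t=9: L0/L1/L2 = -/DG/- → run D
t=10: L0/L1/L2 = -/G/- → run G
t=11: L0/L1/L2 = -/G/- → run G
t=12: L0/L1/L2 = -/G/- → run G
t=13: L0/L1/L2 = -/G/- → run G
t=14: (idle)
t=15: (idle)
t=16: (idle)

context switches = 4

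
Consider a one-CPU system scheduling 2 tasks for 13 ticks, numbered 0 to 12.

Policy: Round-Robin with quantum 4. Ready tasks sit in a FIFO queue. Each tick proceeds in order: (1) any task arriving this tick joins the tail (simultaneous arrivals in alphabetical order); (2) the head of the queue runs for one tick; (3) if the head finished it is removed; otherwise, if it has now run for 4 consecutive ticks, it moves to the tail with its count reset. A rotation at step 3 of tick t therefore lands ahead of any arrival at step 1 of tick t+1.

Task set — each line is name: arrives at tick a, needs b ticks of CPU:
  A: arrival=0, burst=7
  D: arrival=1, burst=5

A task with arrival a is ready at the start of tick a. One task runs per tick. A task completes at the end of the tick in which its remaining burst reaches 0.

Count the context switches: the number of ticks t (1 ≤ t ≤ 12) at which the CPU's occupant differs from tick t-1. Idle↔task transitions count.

context switches = 4

t=0: queue=[A] q_used=0 → run A
t=1: queue=[A,D] q_used=1 → run A
t=2: queue=[A,D] q_used=2 → run A
t=3: queue=[A,D] q_used=3 → run A
t=4: queue=[D,A] q_used=0 → run D
t=5: queue=[D,A] q_used=1 → run D
t=6: queue=[D,A] q_used=2 → run D
t=7: queue=[D,A] q_used=3 → run D
t=8: queue=[A,D] q_used=0 → run A
t=9: queue=[A,D] q_used=1 → run A
t=10: queue=[A,D] q_used=2 → run A
t=11: queue=[D] q_used=0 → run D
t=12: (idle)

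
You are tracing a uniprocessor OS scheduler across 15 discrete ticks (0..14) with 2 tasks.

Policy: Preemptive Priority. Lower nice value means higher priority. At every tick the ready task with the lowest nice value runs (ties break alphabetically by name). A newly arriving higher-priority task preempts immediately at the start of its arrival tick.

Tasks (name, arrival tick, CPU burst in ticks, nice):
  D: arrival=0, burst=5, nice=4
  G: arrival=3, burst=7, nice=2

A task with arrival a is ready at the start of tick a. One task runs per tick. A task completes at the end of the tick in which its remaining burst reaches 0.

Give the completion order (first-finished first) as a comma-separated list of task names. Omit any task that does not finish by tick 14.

t=0: ready={D} → run D
t=1: ready={D} → run D
t=2: ready={D} → run D
t=3: ready={D,G} → run G
t=4: ready={D,G} → run G
t=5: ready={D,G} → run G
t=6: ready={D,G} → run G
t=7: ready={D,G} → run G
t=8: ready={D,G} → run G
t=9: ready={D,G} → run G
t=10: ready={D} → run D
t=11: ready={D} → run D
t=12: (idle)
t=13: (idle)
t=14: (idle)

completion order = G, D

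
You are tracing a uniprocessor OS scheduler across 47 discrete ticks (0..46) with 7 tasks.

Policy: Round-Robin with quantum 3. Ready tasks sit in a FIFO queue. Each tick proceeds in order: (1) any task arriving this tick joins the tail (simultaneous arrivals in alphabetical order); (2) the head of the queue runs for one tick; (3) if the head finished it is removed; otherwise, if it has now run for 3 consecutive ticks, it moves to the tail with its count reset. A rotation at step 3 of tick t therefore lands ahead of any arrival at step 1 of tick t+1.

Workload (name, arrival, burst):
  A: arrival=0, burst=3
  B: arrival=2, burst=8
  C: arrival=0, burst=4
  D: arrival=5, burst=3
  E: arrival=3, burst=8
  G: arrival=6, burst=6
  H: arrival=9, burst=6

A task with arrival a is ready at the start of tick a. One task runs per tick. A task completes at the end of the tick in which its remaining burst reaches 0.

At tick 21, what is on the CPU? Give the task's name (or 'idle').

t=0: queue=[A,C] q_used=0 → run A
t=1: queue=[A,C] q_used=1 → run A
t=2: queue=[A,C,B] q_used=2 → run A
t=3: queue=[C,B,E] q_used=0 → run C
t=4: queue=[C,B,E] q_used=1 → run C
t=5: queue=[C,B,E,D] q_used=2 → run C
t=6: queue=[B,E,D,C,G] q_used=0 → run B
t=7: queue=[B,E,D,C,G] q_used=1 → run B
t=8: queue=[B,E,D,C,G] q_used=2 → run B
t=9: queue=[E,D,C,G,B,H] q_used=0 → run E
t=10: queue=[E,D,C,G,B,H] q_used=1 → run E
t=11: queue=[E,D,C,G,B,H] q_used=2 → run E
t=12: queue=[D,C,G,B,H,E] q_used=0 → run D
t=13: queue=[D,C,G,B,H,E] q_used=1 → run D
t=14: queue=[D,C,G,B,H,E] q_used=2 → run D
t=15: queue=[C,G,B,H,E] q_used=0 → run C
t=16: queue=[G,B,H,E] q_used=0 → run G
t=17: queue=[G,B,H,E] q_used=1 → run G
t=18: queue=[G,B,H,E] q_used=2 → run G
t=19: queue=[B,H,E,G] q_used=0 → run B
t=20: queue=[B,H,E,G] q_used=1 → run B
t=21: queue=[B,H,E,G] q_used=2 → run B
t=22: queue=[H,E,G,B] q_used=0 → run H
t=23: queue=[H,E,G,B] q_used=1 → run H
t=24: queue=[H,E,G,B] q_used=2 → run H
t=25: queue=[E,G,B,H] q_used=0 → run E
t=26: queue=[E,G,B,H] q_used=1 → run E
t=27: queue=[E,G,B,H] q_used=2 → run E
t=28: queue=[G,B,H,E] q_used=0 → run G
t=29: queue=[G,B,H,E] q_used=1 → run G
t=30: queue=[G,B,H,E] q_used=2 → run G
t=31: queue=[B,H,E] q_used=0 → run B
t=32: queue=[B,H,E] q_used=1 → run B
t=33: queue=[H,E] q_used=0 → run H
t=34: queue=[H,E] q_used=1 → run H
t=35: queue=[H,E] q_used=2 → run H
t=36: queue=[E] q_used=0 → run E
t=37: queue=[E] q_used=1 → run E
t=38: (idle)
t=39: (idle)
t=40: (idle)
t=41: (idle)
t=42: (idle)
t=43: (idle)
t=44: (idle)
t=45: (idle)
t=46: (idle)

running at tick 21 = B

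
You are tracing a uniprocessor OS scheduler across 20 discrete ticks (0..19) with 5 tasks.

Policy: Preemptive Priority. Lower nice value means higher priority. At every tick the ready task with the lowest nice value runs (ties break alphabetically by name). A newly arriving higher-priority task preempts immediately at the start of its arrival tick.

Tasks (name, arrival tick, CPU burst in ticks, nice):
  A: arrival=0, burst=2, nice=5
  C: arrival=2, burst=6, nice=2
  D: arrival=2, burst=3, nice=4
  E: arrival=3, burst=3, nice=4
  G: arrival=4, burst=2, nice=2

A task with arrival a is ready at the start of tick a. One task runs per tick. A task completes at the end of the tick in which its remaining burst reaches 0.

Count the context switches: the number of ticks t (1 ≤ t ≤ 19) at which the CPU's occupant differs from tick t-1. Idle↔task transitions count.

context switches = 5

t=0: ready={A} → run A
t=1: ready={A} → run A
t=2: ready={C,D} → run C
t=3: ready={C,D,E} → run C
t=4: ready={C,D,E,G} → run C
t=5: ready={C,D,E,G} → run C
t=6: ready={C,D,E,G} → run C
t=7: ready={C,D,E,G} → run C
t=8: ready={D,E,G} → run G
t=9: ready={D,E,G} → run G
t=10: ready={D,E} → run D
t=11: ready={D,E} → run D
t=12: ready={D,E} → run D
t=13: ready={E} → run E
t=14: ready={E} → run E
t=15: ready={E} → run E
t=16: (idle)
t=17: (idle)
t=18: (idle)
t=19: (idle)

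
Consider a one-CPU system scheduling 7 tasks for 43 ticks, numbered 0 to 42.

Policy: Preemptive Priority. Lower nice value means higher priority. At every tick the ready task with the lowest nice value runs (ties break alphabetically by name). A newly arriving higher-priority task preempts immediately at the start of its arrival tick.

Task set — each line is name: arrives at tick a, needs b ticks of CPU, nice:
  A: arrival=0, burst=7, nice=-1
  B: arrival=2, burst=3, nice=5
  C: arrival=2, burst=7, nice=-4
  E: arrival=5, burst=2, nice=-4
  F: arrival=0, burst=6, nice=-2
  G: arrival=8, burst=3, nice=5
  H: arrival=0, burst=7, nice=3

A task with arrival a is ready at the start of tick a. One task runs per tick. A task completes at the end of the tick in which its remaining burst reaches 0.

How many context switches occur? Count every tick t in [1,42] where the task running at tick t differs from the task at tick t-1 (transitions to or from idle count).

t=0: ready={A,F,H} → run F
t=1: ready={A,F,H} → run F
t=2: ready={A,B,C,F,H} → run C
t=3: ready={A,B,C,F,H} → run C
t=4: ready={A,B,C,F,H} → run C
t=5: ready={A,B,C,E,F,H} → run C
t=6: ready={A,B,C,E,F,H} → run C
t=7: ready={A,B,C,E,F,H} → run C
t=8: ready={A,B,C,E,F,G,H} → run C
t=9: ready={A,B,E,F,G,H} → run E
t=10: ready={A,B,E,F,G,H} → run E
t=11: ready={A,B,F,G,H} → run F
t=12: ready={A,B,F,G,H} → run F
t=13: ready={A,B,F,G,H} → run F
t=14: ready={A,B,F,G,H} → run F
t=15: ready={A,B,G,H} → run A
t=16: ready={A,B,G,H} → run A
t=17: ready={A,B,G,H} → run A
t=18: ready={A,B,G,H} → run A
t=19: ready={A,B,G,H} → run A
t=20: ready={A,B,G,H} → run A
t=21: ready={A,B,G,H} → run A
t=22: ready={B,G,H} → run H
t=23: ready={B,G,H} → run H
t=24: ready={B,G,H} → run H
t=25: ready={B,G,H} → run H
t=26: ready={B,G,H} → run H
t=27: ready={B,G,H} → run H
t=28: ready={B,G,H} → run H
t=29: ready={B,G} → run B
t=30: ready={B,G} → run B
t=31: ready={B,G} → run B
t=32: ready={G} → run G
t=33: ready={G} → run G
t=34: ready={G} → run G
t=35: (idle)
t=36: (idle)
t=37: (idle)
t=38: (idle)
t=39: (idle)
t=40: (idle)
t=41: (idle)
t=42: (idle)

context switches = 8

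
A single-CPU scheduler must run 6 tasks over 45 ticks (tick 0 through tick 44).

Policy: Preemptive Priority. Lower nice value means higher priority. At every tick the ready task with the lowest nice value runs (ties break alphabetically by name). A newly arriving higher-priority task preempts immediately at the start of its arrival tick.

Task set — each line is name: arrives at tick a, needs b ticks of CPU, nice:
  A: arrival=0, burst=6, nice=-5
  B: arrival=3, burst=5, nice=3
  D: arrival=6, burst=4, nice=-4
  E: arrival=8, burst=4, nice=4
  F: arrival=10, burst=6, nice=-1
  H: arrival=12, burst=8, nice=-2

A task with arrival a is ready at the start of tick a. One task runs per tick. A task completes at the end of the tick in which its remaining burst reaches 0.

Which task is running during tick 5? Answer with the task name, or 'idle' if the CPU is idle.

running at tick 5 = A

t=0: ready={A} → run A
t=1: ready={A} → run A
t=2: ready={A} → run A
t=3: ready={A,B} → run A
t=4: ready={A,B} → run A
t=5: ready={A,B} → run A
t=6: ready={B,D} → run D
t=7: ready={B,D} → run D
t=8: ready={B,D,E} → run D
t=9: ready={B,D,E} → run D
t=10: ready={B,E,F} → run F
t=11: ready={B,E,F} → run F
t=12: ready={B,E,F,H} → run H
t=13: ready={B,E,F,H} → run H
t=14: ready={B,E,F,H} → run H
t=15: ready={B,E,F,H} → run H
t=16: ready={B,E,F,H} → run H
t=17: ready={B,E,F,H} → run H
t=18: ready={B,E,F,H} → run H
t=19: ready={B,E,F,H} → run H
t=20: ready={B,E,F} → run F
t=21: ready={B,E,F} → run F
t=22: ready={B,E,F} → run F
t=23: ready={B,E,F} → run F
t=24: ready={B,E} → run B
t=25: ready={B,E} → run B
t=26: ready={B,E} → run B
t=27: ready={B,E} → run B
t=28: ready={B,E} → run B
t=29: ready={E} → run E
t=30: ready={E} → run E
t=31: ready={E} → run E
t=32: ready={E} → run E
t=33: (idle)
t=34: (idle)
t=35: (idle)
t=36: (idle)
t=37: (idle)
t=38: (idle)
t=39: (idle)
t=40: (idle)
t=41: (idle)
t=42: (idle)
t=43: (idle)
t=44: (idle)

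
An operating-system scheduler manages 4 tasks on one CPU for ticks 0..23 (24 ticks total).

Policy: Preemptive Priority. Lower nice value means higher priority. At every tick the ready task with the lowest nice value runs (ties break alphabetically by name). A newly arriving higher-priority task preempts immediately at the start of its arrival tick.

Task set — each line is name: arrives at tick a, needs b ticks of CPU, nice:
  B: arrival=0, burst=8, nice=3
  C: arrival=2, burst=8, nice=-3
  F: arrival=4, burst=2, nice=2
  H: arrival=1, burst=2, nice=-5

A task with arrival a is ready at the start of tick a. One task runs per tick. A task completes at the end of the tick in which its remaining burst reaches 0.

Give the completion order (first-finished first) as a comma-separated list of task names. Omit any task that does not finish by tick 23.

t=0: ready={B} → run B
t=1: ready={B,H} → run H
t=2: ready={B,C,H} → run H
t=3: ready={B,C} → run C
t=4: ready={B,C,F} → run C
t=5: ready={B,C,F} → run C
t=6: ready={B,C,F} → run C
t=7: ready={B,C,F} → run C
t=8: ready={B,C,F} → run C
t=9: ready={B,C,F} → run C
t=10: ready={B,C,F} → run C
t=11: ready={B,F} → run F
t=12: ready={B,F} → run F
t=13: ready={B} → run B
t=14: ready={B} → run B
t=15: ready={B} → run B
t=16: ready={B} → run B
t=17: ready={B} → run B
t=18: ready={B} → run B
t=19: ready={B} → run B
t=20: (idle)
t=21: (idle)
t=22: (idle)
t=23: (idle)

completion order = H, C, F, B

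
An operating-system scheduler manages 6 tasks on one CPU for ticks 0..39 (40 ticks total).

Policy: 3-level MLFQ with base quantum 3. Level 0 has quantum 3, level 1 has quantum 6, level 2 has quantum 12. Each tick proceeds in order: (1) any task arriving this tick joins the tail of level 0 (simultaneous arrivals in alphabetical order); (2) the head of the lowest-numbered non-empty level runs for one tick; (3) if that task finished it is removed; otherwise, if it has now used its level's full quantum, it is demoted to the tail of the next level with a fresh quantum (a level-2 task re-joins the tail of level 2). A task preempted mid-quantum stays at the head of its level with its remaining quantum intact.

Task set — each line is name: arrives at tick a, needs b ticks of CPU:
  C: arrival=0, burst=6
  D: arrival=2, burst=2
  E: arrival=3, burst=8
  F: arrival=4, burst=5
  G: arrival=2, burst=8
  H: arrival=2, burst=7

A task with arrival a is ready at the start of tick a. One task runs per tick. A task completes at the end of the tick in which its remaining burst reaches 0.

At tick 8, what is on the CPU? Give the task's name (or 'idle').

running at tick 8 = H

t=0: L0/L1/L2 = C/-/- → run C
t=1: L0/L1/L2 = C/-/- → run C
t=2: L0/L1/L2 = CDGH/-/- → run C
t=3: L0/L1/L2 = DGHE/C/- → run D
t=4: L0/L1/L2 = DGHEF/C/- → run D
t=5: L0/L1/L2 = GHEF/C/- → run G
t=6: L0/L1/L2 = GHEF/C/- → run G
t=7: L0/L1/L2 = GHEF/C/- → run G
t=8: L0/L1/L2 = HEF/CG/- → run H
t=9: L0/L1/L2 = HEF/CG/- → run H
t=10: L0/L1/L2 = HEF/CG/- → run H
t=11: L0/L1/L2 = EF/CGH/- → run E
t=12: L0/L1/L2 = EF/CGH/- → run E
t=13: L0/L1/L2 = EF/CGH/- → run E
t=14: L0/L1/L2 = F/CGHE/- → run F
t=15: L0/L1/L2 = F/CGHE/- → run F
t=16: L0/L1/L2 = F/CGHE/- → run F
t=17: L0/L1/L2 = -/CGHEF/- → run C
t=18: L0/L1/L2 = -/CGHEF/- → run C
t=19: L0/L1/L2 = -/CGHEF/- → run C
t=20: L0/L1/L2 = -/GHEF/- → run G
t=21: L0/L1/L2 = -/GHEF/- → run G
t=22: L0/L1/L2 = -/GHEF/- → run G
t=23: L0/L1/L2 = -/GHEF/- → run G
t=24: L0/L1/L2 = -/GHEF/- → run G
t=25: L0/L1/L2 = -/HEF/- → run H
t=26: L0/L1/L2 = -/HEF/- → run H
t=27: L0/L1/L2 = -/HEF/- → run H
t=28: L0/L1/L2 = -/HEF/- → run H
t=29: L0/L1/L2 = -/EF/- → run E
t=30: L0/L1/L2 = -/EF/- → run E
t=31: L0/L1/L2 = -/EF/- → run E
t=32: L0/L1/L2 = -/EF/- → run E
t=33: L0/L1/L2 = -/EF/- → run E
t=34: L0/L1/L2 = -/F/- → run F
t=35: L0/L1/L2 = -/F/- → run F
t=36: (idle)
t=37: (idle)
t=38: (idle)
t=39: (idle)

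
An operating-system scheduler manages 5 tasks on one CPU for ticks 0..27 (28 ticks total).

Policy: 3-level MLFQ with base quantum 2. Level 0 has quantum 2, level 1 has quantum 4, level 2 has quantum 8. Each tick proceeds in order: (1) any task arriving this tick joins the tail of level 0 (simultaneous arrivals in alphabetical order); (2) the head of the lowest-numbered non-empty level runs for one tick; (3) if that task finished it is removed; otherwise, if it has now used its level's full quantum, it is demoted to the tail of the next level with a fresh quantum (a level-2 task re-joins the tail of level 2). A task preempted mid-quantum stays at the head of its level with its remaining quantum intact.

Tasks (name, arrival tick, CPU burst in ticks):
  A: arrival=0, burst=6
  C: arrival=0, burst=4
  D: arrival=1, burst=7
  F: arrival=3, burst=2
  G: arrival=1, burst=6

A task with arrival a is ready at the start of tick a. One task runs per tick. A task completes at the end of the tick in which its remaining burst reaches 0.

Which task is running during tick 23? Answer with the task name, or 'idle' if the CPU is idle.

running at tick 23 = G

t=0: L0/L1/L2 = AC/-/- → run A
t=1: L0/L1/L2 = ACDG/-/- → run A
t=2: L0/L1/L2 = CDG/A/- → run C
t=3: L0/L1/L2 = CDGF/A/- → run C
t=4: L0/L1/L2 = DGF/AC/- → run D
t=5: L0/L1/L2 = DGF/AC/- → run D
t=6: L0/L1/L2 = GF/ACD/- → run G
t=7: L0/L1/L2 = GF/ACD/- → run G
t=8: L0/L1/L2 = F/ACDG/- → run F
t=9: L0/L1/L2 = F/ACDG/- → run F
t=10: L0/L1/L2 = -/ACDG/- → run A
t=11: L0/L1/L2 = -/ACDG/- → run A
t=12: L0/L1/L2 = -/ACDG/- → run A
t=13: L0/L1/L2 = -/ACDG/- → run A
t=14: L0/L1/L2 = -/CDG/- → run C
t=15: L0/L1/L2 = -/CDG/- → run C
t=16: L0/L1/L2 = -/DG/- → run D
t=17: L0/L1/L2 = -/DG/- → run D
t=18: L0/L1/L2 = -/DG/- → run D
t=19: L0/L1/L2 = -/DG/- → run D
t=20: L0/L1/L2 = -/G/D → run G
t=21: L0/L1/L2 = -/G/D → run G
t=22: L0/L1/L2 = -/G/D → run G
t=23: L0/L1/L2 = -/G/D → run G
t=24: L0/L1/L2 = -/-/D → run D
t=25: (idle)
t=26: (idle)
t=27: (idle)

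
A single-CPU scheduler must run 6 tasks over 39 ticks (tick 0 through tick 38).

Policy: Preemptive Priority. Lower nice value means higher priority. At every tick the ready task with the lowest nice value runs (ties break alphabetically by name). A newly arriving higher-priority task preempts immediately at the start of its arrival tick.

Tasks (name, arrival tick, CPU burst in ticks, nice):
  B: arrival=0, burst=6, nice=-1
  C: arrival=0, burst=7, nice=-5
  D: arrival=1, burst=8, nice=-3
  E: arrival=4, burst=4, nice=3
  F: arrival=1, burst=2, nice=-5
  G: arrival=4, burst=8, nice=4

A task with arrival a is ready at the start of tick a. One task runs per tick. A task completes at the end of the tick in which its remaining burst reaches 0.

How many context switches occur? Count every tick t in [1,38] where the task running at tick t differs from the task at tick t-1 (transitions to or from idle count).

context switches = 6

t=0: ready={B,C} → run C
t=1: ready={B,C,D,F} → run C
t=2: ready={B,C,D,F} → run C
t=3: ready={B,C,D,F} → run C
t=4: ready={B,C,D,E,F,G} → run C
t=5: ready={B,C,D,E,F,G} → run C
t=6: ready={B,C,D,E,F,G} → run C
t=7: ready={B,D,E,F,G} → run F
t=8: ready={B,D,E,F,G} → run F
t=9: ready={B,D,E,G} → run D
t=10: ready={B,D,E,G} → run D
t=11: ready={B,D,E,G} → run D
t=12: ready={B,D,E,G} → run D
t=13: ready={B,D,E,G} → run D
t=14: ready={B,D,E,G} → run D
t=15: ready={B,D,E,G} → run D
t=16: ready={B,D,E,G} → run D
t=17: ready={B,E,G} → run B
t=18: ready={B,E,G} → run B
t=19: ready={B,E,G} → run B
t=20: ready={B,E,G} → run B
t=21: ready={B,E,G} → run B
t=22: ready={B,E,G} → run B
t=23: ready={E,G} → run E
t=24: ready={E,G} → run E
t=25: ready={E,G} → run E
t=26: ready={E,G} → run E
t=27: ready={G} → run G
t=28: ready={G} → run G
t=29: ready={G} → run G
t=30: ready={G} → run G
t=31: ready={G} → run G
t=32: ready={G} → run G
t=33: ready={G} → run G
t=34: ready={G} → run G
t=35: (idle)
t=36: (idle)
t=37: (idle)
t=38: (idle)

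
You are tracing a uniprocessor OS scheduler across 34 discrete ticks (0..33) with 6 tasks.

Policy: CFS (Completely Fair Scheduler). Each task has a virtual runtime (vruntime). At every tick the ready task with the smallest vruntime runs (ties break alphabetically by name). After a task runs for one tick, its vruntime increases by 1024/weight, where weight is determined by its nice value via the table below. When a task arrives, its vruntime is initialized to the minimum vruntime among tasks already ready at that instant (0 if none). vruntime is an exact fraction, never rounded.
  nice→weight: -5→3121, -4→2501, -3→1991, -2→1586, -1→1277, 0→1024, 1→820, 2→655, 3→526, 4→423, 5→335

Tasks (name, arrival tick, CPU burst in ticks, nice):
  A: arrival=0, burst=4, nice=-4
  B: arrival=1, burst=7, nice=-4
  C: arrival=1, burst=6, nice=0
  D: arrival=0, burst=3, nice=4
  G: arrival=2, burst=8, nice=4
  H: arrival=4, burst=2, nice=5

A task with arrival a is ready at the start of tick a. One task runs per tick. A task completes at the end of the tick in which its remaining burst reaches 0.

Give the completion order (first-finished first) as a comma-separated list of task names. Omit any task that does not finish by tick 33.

completion order = A, B, H, D, C, G

t=0: vr[A=0 D=0] → run A
t=1: vr[A=1024/2501 B=0 C=0 D=0] → run B
t=2: vr[A=1024/2501 B=1024/2501 C=0 D=0 G=0] → run C
t=3: vr[A=1024/2501 B=1024/2501 C=1 D=0 G=0] → run D
t=4: vr[A=1024/2501 B=1024/2501 C=1 D=1024/423 G=0 H=0] → run G
t=5: vr[A=1024/2501 B=1024/2501 C=1 D=1024/423 G=1024/423 H=0] → run H
t=6: vr[A=1024/2501 B=1024/2501 C=1 D=1024/423 G=1024/423 H=1024/335] → run A
t=7: vr[A=2048/2501 B=1024/2501 C=1 D=1024/423 G=1024/423 H=1024/335] → run B
t=8: vr[A=2048/2501 B=2048/2501 C=1 D=1024/423 G=1024/423 H=1024/335] → run A
t=9: vr[A=3072/2501 B=2048/2501 C=1 D=1024/423 G=1024/423 H=1024/335] → run B
t=10: vr[A=3072/2501 B=3072/2501 C=1 D=1024/423 G=1024/423 H=1024/335] → run C
t=11: vr[A=3072/2501 B=3072/2501 C=2 D=1024/423 G=1024/423 H=1024/335] → run A
t=12: vr[B=3072/2501 C=2 D=1024/423 G=1024/423 H=1024/335] → run B
t=13: vr[B=4096/2501 C=2 D=1024/423 G=1024/423 H=1024/335] → run B
t=14: vr[B=5120/2501 C=2 D=1024/423 G=1024/423 H=1024/335] → run C
t=15: vr[B=5120/2501 C=3 D=1024/423 G=1024/423 H=1024/335] → run B
t=16: vr[B=6144/2501 C=3 D=1024/423 G=1024/423 H=1024/335] → run D
t=17: vr[B=6144/2501 C=3 D=2048/423 G=1024/423 H=1024/335] → run G
t=18: vr[B=6144/2501 C=3 D=2048/423 G=2048/423 H=1024/335] → run B
t=19: vr[C=3 D=2048/423 G=2048/423 H=1024/335] → run C
t=20: vr[C=4 D=2048/423 G=2048/423 H=1024/335] → run H
t=21: vr[C=4 D=2048/423 G=2048/423] → run C
t=22: vr[C=5 D=2048/423 G=2048/423] → run D
t=23: vr[C=5 G=2048/423] → run G
t=24: vr[C=5 G=1024/141] → run C
t=25: vr[G=1024/141] → run G
t=26: vr[G=4096/423] → run G
t=27: vr[G=5120/423] → run G
t=28: vr[G=2048/141] → run G
t=29: vr[G=7168/423] → run G
t=30: (idle)
t=31: (idle)
t=32: (idle)
t=33: (idle)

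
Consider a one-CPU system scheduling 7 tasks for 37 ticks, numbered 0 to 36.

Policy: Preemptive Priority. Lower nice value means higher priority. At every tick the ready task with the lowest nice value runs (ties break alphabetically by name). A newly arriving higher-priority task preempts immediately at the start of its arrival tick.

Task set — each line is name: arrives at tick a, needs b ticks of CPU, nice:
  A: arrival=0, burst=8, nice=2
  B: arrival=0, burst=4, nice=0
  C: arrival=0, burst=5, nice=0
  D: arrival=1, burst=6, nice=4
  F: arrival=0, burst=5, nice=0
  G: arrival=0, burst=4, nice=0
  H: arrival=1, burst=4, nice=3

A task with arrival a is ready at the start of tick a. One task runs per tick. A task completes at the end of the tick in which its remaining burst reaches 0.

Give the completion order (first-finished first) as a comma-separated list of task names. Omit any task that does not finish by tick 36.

t=0: ready={A,B,C,F,G} → run B
t=1: ready={A,B,C,D,F,G,H} → run B
t=2: ready={A,B,C,D,F,G,H} → run B
t=3: ready={A,B,C,D,F,G,H} → run B
t=4: ready={A,C,D,F,G,H} → run C
t=5: ready={A,C,D,F,G,H} → run C
t=6: ready={A,C,D,F,G,H} → run C
t=7: ready={A,C,D,F,G,H} → run C
t=8: ready={A,C,D,F,G,H} → run C
t=9: ready={A,D,F,G,H} → run F
t=10: ready={A,D,F,G,H} → run F
t=11: ready={A,D,F,G,H} → run F
t=12: ready={A,D,F,G,H} → run F
t=13: ready={A,D,F,G,H} → run F
t=14: ready={A,D,G,H} → run G
t=15: ready={A,D,G,H} → run G
t=16: ready={A,D,G,H} → run G
t=17: ready={A,D,G,H} → run G
t=18: ready={A,D,H} → run A
t=19: ready={A,D,H} → run A
t=20: ready={A,D,H} → run A
t=21: ready={A,D,H} → run A
t=22: ready={A,D,H} → run A
t=23: ready={A,D,H} → run A
t=24: ready={A,D,H} → run A
t=25: ready={A,D,H} → run A
t=26: ready={D,H} → run H
t=27: ready={D,H} → run H
t=28: ready={D,H} → run H
t=29: ready={D,H} → run H
t=30: ready={D} → run D
t=31: ready={D} → run D
t=32: ready={D} → run D
t=33: ready={D} → run D
t=34: ready={D} → run D
t=35: ready={D} → run D
t=36: (idle)

completion order = B, C, F, G, A, H, D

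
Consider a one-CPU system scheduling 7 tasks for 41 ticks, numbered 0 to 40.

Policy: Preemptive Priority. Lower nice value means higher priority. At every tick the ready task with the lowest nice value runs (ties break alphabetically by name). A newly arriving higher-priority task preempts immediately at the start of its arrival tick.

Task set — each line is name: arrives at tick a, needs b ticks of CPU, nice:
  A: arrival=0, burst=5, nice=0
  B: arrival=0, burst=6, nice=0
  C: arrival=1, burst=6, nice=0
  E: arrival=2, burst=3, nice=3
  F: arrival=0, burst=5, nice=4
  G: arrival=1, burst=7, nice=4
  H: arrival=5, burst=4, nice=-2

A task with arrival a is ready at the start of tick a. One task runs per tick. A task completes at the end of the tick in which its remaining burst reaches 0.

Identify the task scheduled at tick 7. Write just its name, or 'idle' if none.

running at tick 7 = H

t=0: ready={A,B,F} → run A
t=1: ready={A,B,C,F,G} → run A
t=2: ready={A,B,C,E,F,G} → run A
t=3: ready={A,B,C,E,F,G} → run A
t=4: ready={A,B,C,E,F,G} → run A
t=5: ready={B,C,E,F,G,H} → run H
t=6: ready={B,C,E,F,G,H} → run H
t=7: ready={B,C,E,F,G,H} → run H
t=8: ready={B,C,E,F,G,H} → run H
t=9: ready={B,C,E,F,G} → run B
t=10: ready={B,C,E,F,G} → run B
t=11: ready={B,C,E,F,G} → run B
t=12: ready={B,C,E,F,G} → run B
t=13: ready={B,C,E,F,G} → run B
t=14: ready={B,C,E,F,G} → run B
t=15: ready={C,E,F,G} → run C
t=16: ready={C,E,F,G} → run C
t=17: ready={C,E,F,G} → run C
t=18: ready={C,E,F,G} → run C
t=19: ready={C,E,F,G} → run C
t=20: ready={C,E,F,G} → run C
t=21: ready={E,F,G} → run E
t=22: ready={E,F,G} → run E
t=23: ready={E,F,G} → run E
t=24: ready={F,G} → run F
t=25: ready={F,G} → run F
t=26: ready={F,G} → run F
t=27: ready={F,G} → run F
t=28: ready={F,G} → run F
t=29: ready={G} → run G
t=30: ready={G} → run G
t=31: ready={G} → run G
t=32: ready={G} → run G
t=33: ready={G} → run G
t=34: ready={G} → run G
t=35: ready={G} → run G
t=36: (idle)
t=37: (idle)
t=38: (idle)
t=39: (idle)
t=40: (idle)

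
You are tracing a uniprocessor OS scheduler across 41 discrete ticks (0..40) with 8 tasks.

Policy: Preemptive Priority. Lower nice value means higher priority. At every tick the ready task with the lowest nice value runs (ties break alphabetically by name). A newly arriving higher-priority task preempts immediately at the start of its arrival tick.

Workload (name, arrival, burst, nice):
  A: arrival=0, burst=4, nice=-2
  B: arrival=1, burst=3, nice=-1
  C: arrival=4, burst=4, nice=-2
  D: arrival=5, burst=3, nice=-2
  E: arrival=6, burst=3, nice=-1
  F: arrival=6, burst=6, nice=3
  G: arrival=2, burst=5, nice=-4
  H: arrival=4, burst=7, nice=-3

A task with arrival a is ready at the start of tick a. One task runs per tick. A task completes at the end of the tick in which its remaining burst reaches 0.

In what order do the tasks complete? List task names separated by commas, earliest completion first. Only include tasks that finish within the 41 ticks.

completion order = G, H, A, C, D, B, E, F

t=0: ready={A} → run A
t=1: ready={A,B} → run A
t=2: ready={A,B,G} → run G
t=3: ready={A,B,G} → run G
t=4: ready={A,B,C,G,H} → run G
t=5: ready={A,B,C,D,G,H} → run G
t=6: ready={A,B,C,D,E,F,G,H} → run G
t=7: ready={A,B,C,D,E,F,H} → run H
t=8: ready={A,B,C,D,E,F,H} → run H
t=9: ready={A,B,C,D,E,F,H} → run H
t=10: ready={A,B,C,D,E,F,H} → run H
t=11: ready={A,B,C,D,E,F,H} → run H
t=12: ready={A,B,C,D,E,F,H} → run H
t=13: ready={A,B,C,D,E,F,H} → run H
t=14: ready={A,B,C,D,E,F} → run A
t=15: ready={A,B,C,D,E,F} → run A
t=16: ready={B,C,D,E,F} → run C
t=17: ready={B,C,D,E,F} → run C
t=18: ready={B,C,D,E,F} → run C
t=19: ready={B,C,D,E,F} → run C
t=20: ready={B,D,E,F} → run D
t=21: ready={B,D,E,F} → run D
t=22: ready={B,D,E,F} → run D
t=23: ready={B,E,F} → run B
t=24: ready={B,E,F} → run B
t=25: ready={B,E,F} → run B
t=26: ready={E,F} → run E
t=27: ready={E,F} → run E
t=28: ready={E,F} → run E
t=29: ready={F} → run F
t=30: ready={F} → run F
t=31: ready={F} → run F
t=32: ready={F} → run F
t=33: ready={F} → run F
t=34: ready={F} → run F
t=35: (idle)
t=36: (idle)
t=37: (idle)
t=38: (idle)
t=39: (idle)
t=40: (idle)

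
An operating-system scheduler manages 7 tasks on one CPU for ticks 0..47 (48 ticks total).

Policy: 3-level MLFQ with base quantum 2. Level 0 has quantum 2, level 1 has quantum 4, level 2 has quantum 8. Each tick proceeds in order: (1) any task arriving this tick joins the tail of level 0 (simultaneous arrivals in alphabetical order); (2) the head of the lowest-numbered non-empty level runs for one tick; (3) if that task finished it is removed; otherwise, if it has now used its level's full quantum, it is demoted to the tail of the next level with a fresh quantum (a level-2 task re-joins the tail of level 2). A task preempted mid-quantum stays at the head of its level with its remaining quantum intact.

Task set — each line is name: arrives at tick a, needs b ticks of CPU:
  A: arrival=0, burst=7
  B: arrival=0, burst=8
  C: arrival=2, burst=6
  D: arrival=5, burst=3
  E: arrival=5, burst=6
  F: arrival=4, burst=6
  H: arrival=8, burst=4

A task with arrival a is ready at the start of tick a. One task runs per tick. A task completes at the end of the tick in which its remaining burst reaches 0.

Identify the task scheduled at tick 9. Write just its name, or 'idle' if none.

t=0: L0/L1/L2 = AB/-/- → run A
t=1: L0/L1/L2 = AB/-/- → run A
t=2: L0/L1/L2 = BC/A/- → run B
t=3: L0/L1/L2 = BC/A/- → run B
t=4: L0/L1/L2 = CF/AB/- → run C
t=5: L0/L1/L2 = CFDE/AB/- → run C
t=6: L0/L1/L2 = FDE/ABC/- → run F
t=7: L0/L1/L2 = FDE/ABC/- → run F
t=8: L0/L1/L2 = DEH/ABCF/- → run D
t=9: L0/L1/L2 = DEH/ABCF/- → run D
t=10: L0/L1/L2 = EH/ABCFD/- → run E
t=11: L0/L1/L2 = EH/ABCFD/- → run E
t=12: L0/L1/L2 = H/ABCFDE/- → run H
t=13: L0/L1/L2 = H/ABCFDE/- → run H
t=14: L0/L1/L2 = -/ABCFDEH/- → run A
t=15: L0/L1/L2 = -/ABCFDEH/- → run A
t=16: L0/L1/L2 = -/ABCFDEH/- → run A
t=17: L0/L1/L2 = -/ABCFDEH/- → run A
t=18: L0/L1/L2 = -/BCFDEH/A → run B
t=19: L0/L1/L2 = -/BCFDEH/A → run B
t=20: L0/L1/L2 = -/BCFDEH/A → run B
t=21: L0/L1/L2 = -/BCFDEH/A → run B
t=22: L0/L1/L2 = -/CFDEH/AB → run C
t=23: L0/L1/L2 = -/CFDEH/AB → run C
t=24: L0/L1/L2 = -/CFDEH/AB → run C
t=25: L0/L1/L2 = -/CFDEH/AB → run C
t=26: L0/L1/L2 = -/FDEH/AB → run F
t=27: L0/L1/L2 = -/FDEH/AB → run F
t=28: L0/L1/L2 = -/FDEH/AB → run F
t=29: L0/L1/L2 = -/FDEH/AB → run F
t=30: L0/L1/L2 = -/DEH/AB → run D
t=31: L0/L1/L2 = -/EH/AB → run E
t=32: L0/L1/L2 = -/EH/AB → run E
t=33: L0/L1/L2 = -/EH/AB → run E
t=34: L0/L1/L2 = -/EH/AB → run E
t=35: L0/L1/L2 = -/H/AB → run H
t=36: L0/L1/L2 = -/H/AB → run H
t=37: L0/L1/L2 = -/-/AB → run A
t=38: L0/L1/L2 = -/-/B → run B
t=39: L0/L1/L2 = -/-/B → run B
t=40: (idle)
t=41: (idle)
t=42: (idle)
t=43: (idle)
t=44: (idle)
t=45: (idle)
t=46: (idle)
t=47: (idle)

running at tick 9 = D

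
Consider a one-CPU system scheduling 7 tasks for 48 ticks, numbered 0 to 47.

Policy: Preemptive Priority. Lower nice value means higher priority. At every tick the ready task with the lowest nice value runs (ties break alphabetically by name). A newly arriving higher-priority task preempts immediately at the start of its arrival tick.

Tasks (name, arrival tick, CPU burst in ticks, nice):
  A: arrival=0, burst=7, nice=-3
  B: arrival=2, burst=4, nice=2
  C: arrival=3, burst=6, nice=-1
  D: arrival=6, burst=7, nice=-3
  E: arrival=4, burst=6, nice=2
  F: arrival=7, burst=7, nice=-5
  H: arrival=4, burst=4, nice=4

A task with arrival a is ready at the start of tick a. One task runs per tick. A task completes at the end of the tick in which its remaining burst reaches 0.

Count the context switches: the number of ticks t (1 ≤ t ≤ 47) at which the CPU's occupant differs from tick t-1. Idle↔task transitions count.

t=0: ready={A} → run A
t=1: ready={A} → run A
t=2: ready={A,B} → run A
t=3: ready={A,B,C} → run A
t=4: ready={A,B,C,E,H} → run A
t=5: ready={A,B,C,E,H} → run A
t=6: ready={A,B,C,D,E,H} → run A
t=7: ready={B,C,D,E,F,H} → run F
t=8: ready={B,C,D,E,F,H} → run F
t=9: ready={B,C,D,E,F,H} → run F
t=10: ready={B,C,D,E,F,H} → run F
t=11: ready={B,C,D,E,F,H} → run F
t=12: ready={B,C,D,E,F,H} → run F
t=13: ready={B,C,D,E,F,H} → run F
t=14: ready={B,C,D,E,H} → run D
t=15: ready={B,C,D,E,H} → run D
t=16: ready={B,C,D,E,H} → run D
t=17: ready={B,C,D,E,H} → run D
t=18: ready={B,C,D,E,H} → run D
t=19: ready={B,C,D,E,H} → run D
t=20: ready={B,C,D,E,H} → run D
t=21: ready={B,C,E,H} → run C
t=22: ready={B,C,E,H} → run C
t=23: ready={B,C,E,H} → run C
t=24: ready={B,C,E,H} → run C
t=25: ready={B,C,E,H} → run C
t=26: ready={B,C,E,H} → run C
t=27: ready={B,E,H} → run B
t=28: ready={B,E,H} → run B
t=29: ready={B,E,H} → run B
t=30: ready={B,E,H} → run B
t=31: ready={E,H} → run E
t=32: ready={E,H} → run E
t=33: ready={E,H} → run E
t=34: ready={E,H} → run E
t=35: ready={E,H} → run E
t=36: ready={E,H} → run E
t=37: ready={H} → run H
t=38: ready={H} → run H
t=39: ready={H} → run H
t=40: ready={H} → run H
t=41: (idle)
t=42: (idle)
t=43: (idle)
t=44: (idle)
t=45: (idle)
t=46: (idle)
t=47: (idle)

context switches = 7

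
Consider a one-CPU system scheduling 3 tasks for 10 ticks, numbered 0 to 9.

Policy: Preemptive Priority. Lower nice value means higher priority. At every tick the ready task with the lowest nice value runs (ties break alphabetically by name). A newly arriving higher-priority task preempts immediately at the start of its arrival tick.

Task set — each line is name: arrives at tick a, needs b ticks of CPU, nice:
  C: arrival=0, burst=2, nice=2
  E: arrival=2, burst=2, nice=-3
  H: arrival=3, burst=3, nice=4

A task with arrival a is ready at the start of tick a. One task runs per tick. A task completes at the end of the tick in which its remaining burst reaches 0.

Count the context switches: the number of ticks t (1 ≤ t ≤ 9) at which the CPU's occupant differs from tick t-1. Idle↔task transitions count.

context switches = 3

t=0: ready={C} → run C
t=1: ready={C} → run C
t=2: ready={E} → run E
t=3: ready={E,H} → run E
t=4: ready={H} → run H
t=5: ready={H} → run H
t=6: ready={H} → run H
t=7: (idle)
t=8: (idle)
t=9: (idle)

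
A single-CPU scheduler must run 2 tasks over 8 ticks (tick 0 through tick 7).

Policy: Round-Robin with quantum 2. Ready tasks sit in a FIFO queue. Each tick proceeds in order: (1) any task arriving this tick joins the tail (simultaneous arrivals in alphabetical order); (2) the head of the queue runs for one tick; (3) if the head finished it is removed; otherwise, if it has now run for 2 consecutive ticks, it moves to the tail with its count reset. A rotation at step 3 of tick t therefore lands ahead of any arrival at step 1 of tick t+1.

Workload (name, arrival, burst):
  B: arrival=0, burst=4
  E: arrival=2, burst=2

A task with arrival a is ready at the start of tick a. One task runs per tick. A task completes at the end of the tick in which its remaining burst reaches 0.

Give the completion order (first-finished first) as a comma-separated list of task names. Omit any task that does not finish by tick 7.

t=0: queue=[B] q_used=0 → run B
t=1: queue=[B] q_used=1 → run B
t=2: queue=[B,E] q_used=0 → run B
t=3: queue=[B,E] q_used=1 → run B
t=4: queue=[E] q_used=0 → run E
t=5: queue=[E] q_used=1 → run E
t=6: (idle)
t=7: (idle)

completion order = B, E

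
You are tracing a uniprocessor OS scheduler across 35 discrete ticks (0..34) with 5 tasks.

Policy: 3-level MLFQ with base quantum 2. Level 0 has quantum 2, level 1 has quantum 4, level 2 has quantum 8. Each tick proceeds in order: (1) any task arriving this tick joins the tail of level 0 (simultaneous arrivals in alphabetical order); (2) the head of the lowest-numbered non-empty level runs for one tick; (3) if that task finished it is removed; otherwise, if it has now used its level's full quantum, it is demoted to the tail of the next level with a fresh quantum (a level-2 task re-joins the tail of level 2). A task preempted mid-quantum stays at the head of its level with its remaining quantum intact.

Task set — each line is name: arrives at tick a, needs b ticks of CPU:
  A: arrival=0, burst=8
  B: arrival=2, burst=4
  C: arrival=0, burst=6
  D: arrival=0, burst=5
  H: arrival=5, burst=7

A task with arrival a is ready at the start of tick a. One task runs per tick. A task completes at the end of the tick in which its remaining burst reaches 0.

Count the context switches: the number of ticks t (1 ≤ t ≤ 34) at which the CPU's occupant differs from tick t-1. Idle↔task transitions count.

context switches = 12

t=0: L0/L1/L2 = ACD/-/- → run A
t=1: L0/L1/L2 = ACD/-/- → run A
t=2: L0/L1/L2 = CDB/A/- → run C
t=3: L0/L1/L2 = CDB/A/- → run C
t=4: L0/L1/L2 = DB/AC/- → run D
t=5: L0/L1/L2 = DBH/AC/- → run D
t=6: L0/L1/L2 = BH/ACD/- → run B
t=7: L0/L1/L2 = BH/ACD/- → run B
t=8: L0/L1/L2 = H/ACDB/- → run H
t=9: L0/L1/L2 = H/ACDB/- → run H
t=10: L0/L1/L2 = -/ACDBH/- → run A
t=11: L0/L1/L2 = -/ACDBH/- → run A
t=12: L0/L1/L2 = -/ACDBH/- → run A
t=13: L0/L1/L2 = -/ACDBH/- → run A
t=14: L0/L1/L2 = -/CDBH/A → run C
t=15: L0/L1/L2 = -/CDBH/A → run C
t=16: L0/L1/L2 = -/CDBH/A → run C
t=17: L0/L1/L2 = -/CDBH/A → run C
t=18: L0/L1/L2 = -/DBH/A → run D
t=19: L0/L1/L2 = -/DBH/A → run D
t=20: L0/L1/L2 = -/DBH/A → run D
t=21: L0/L1/L2 = -/BH/A → run B
t=22: L0/L1/L2 = -/BH/A → run B
t=23: L0/L1/L2 = -/H/A → run H
t=24: L0/L1/L2 = -/H/A → run H
t=25: L0/L1/L2 = -/H/A → run H
t=26: L0/L1/L2 = -/H/A → run H
t=27: L0/L1/L2 = -/-/AH → run A
t=28: L0/L1/L2 = -/-/AH → run A
t=29: L0/L1/L2 = -/-/H → run H
t=30: (idle)
t=31: (idle)
t=32: (idle)
t=33: (idle)
t=34: (idle)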